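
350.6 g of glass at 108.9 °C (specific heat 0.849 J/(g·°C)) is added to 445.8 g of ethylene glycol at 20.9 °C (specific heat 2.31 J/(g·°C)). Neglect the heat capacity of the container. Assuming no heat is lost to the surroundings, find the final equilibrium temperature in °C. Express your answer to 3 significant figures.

Heat lost by glass = heat gained by ethylene glycol.
(350.6)(0.849)(108.9 − T) = (445.8)(2.31)(T − 20.9)
297.6594 (108.9 − T) = 1029.798 (T − 20.9)
32415 − 297.6594 T = 1029.798 T − 21523
53938 = 1327.4574 T
T = 40.63 °C

T_f = 40.6 °C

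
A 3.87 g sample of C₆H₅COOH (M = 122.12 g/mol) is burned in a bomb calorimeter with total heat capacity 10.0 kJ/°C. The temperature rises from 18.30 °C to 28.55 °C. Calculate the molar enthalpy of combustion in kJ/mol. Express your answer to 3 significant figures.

ΔH = -3230 kJ/mol

ΔT = 28.55 − 18.30 = 10.25 °C
q_cal = C_cal × ΔT = 10.0 × 10.25 = 102.5 kJ
n = 3.87 / 122.12 = 0.03169 mol
q_rxn = −q_cal = -102.5 kJ
ΔH = -102.5 / 0.03169 = -3234 kJ/mol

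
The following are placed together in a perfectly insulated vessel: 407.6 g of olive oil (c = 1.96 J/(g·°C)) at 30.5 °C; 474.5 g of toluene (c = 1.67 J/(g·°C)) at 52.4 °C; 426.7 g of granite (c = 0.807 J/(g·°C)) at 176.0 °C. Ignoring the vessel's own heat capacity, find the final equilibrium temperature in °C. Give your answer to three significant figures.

Σ mᵢcᵢ(T − Tᵢ) = 0  ⇒  T = Σ mᵢcᵢTᵢ / Σ mᵢcᵢ
Σ mᵢcᵢ = 407.6×1.96 + 474.5×1.67 + 426.7×0.807 = 1935.6579
Σ mᵢcᵢTᵢ = 798.896×30.5 + 792.415×52.4 + 344.3469×176.0 = 126490
T = 126490 / 1935.6579 = 65.347 °C

T_f = 65.3 °C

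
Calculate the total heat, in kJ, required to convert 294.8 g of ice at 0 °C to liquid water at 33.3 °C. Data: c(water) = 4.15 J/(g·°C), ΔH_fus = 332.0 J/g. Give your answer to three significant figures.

q = 139 kJ

q1 (melt at 0 °C): 294.8 × 332.0 = 97874 J
q2 (heat water 0.0→33.3 °C): 294.8 × 4.15 × 33.3 = 40740 J
Total: 97874 + 40740 = 138614 J = 139 kJ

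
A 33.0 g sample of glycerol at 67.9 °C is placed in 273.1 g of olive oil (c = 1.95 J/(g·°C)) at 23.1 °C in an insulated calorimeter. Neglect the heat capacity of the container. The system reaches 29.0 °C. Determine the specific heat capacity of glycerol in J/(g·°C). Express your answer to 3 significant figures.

c = 2.45 J/(g·°C)

q_gained = (273.1 × 1.95) × (29.0 − 23.1) = 3142 J
q_lost = 33.0 × c × (67.9 − 29.0) = 1283.7 c
Set equal: c = 3142 / 1283.7 = 2.45 J/(g·°C)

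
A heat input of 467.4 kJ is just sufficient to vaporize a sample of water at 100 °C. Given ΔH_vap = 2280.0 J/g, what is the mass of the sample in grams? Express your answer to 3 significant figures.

m = 205 g

m = q / ΔH_vap = 467400 J / 2280.0 J/g = 205 g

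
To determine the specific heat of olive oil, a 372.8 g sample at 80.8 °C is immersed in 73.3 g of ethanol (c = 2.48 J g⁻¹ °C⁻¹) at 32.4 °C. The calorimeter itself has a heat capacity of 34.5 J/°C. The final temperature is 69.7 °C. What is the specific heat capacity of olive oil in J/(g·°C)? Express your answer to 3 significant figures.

c = 1.95 J/(g·°C)

q_gained = (73.3 × 2.48 + 34.5) × (69.7 − 32.4) = 8067 J
q_lost = 372.8 × c × (80.8 − 69.7) = 4138.08 c
Set equal: c = 8067 / 4138.08 = 1.95 J/(g·°C)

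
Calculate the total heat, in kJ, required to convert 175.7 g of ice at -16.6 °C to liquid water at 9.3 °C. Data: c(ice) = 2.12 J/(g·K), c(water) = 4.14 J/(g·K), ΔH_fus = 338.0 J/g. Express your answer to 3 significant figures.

q1 (heat ice -16.6→0.0 °C): 175.7 × 2.12 × 16.6 = 6183 J
q2 (melt at 0 °C): 175.7 × 338.0 = 59387 J
q3 (heat water 0.0→9.3 °C): 175.7 × 4.14 × 9.3 = 6765 J
Total: 6183 + 59387 + 6765 = 72335 J = 72.3 kJ

q = 72.3 kJ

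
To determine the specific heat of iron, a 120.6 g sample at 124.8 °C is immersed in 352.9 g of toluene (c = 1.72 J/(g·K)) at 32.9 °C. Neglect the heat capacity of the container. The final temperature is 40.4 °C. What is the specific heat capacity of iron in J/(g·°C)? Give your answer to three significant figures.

q_gained = (352.9 × 1.72) × (40.4 − 32.9) = 4552 J
q_lost = 120.6 × c × (124.8 − 40.4) = 10178.64 c
Set equal: c = 4552 / 10178.64 = 0.447 J/(g·°C)

c = 0.447 J/(g·°C)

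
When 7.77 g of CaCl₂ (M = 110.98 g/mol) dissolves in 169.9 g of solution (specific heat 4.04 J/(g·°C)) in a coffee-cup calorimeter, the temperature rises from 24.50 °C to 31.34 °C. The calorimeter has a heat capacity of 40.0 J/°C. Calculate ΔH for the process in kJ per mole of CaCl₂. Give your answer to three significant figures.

ΔH = -71.0 kJ/mol

|ΔT| = |31.34 − 24.50| = 6.84 °C
|q_surr| = (169.9 × 4.04 + 40.0) × 6.84 = 726.396 × 6.84 = 4969 J
n(CaCl₂) = 7.77 / 110.98 = 0.07001 mol
Temperature rose, so q_rxn = −|q_surr| = -4.969 kJ
ΔH = q_rxn / n = -70.98 kJ/mol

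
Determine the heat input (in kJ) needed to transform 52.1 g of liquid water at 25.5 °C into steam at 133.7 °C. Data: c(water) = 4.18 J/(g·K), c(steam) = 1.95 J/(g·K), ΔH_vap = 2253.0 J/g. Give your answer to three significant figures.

q1 (heat water 25.5→100.0 °C): 52.1 × 4.18 × 74.5 = 16224 J
q2 (vaporize at 100 °C): 52.1 × 2253.0 = 117381 J
q3 (heat steam 100.0→133.7 °C): 52.1 × 1.95 × 33.7 = 3424 J
Total: 16224 + 117381 + 3424 = 137029 J = 137 kJ

q = 137 kJ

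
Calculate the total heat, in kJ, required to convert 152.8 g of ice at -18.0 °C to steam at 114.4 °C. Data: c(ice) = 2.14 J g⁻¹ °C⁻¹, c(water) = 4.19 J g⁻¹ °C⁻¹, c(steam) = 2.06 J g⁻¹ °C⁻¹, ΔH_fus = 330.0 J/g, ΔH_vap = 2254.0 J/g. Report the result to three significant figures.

q = 469 kJ

q1 (heat ice -18.0→0.0 °C): 152.8 × 2.14 × 18.0 = 5886 J
q2 (melt at 0 °C): 152.8 × 330.0 = 50424 J
q3 (heat water 0.0→100.0 °C): 152.8 × 4.19 × 100.0 = 64023 J
q4 (vaporize at 100 °C): 152.8 × 2254.0 = 344411 J
q5 (heat steam 100.0→114.4 °C): 152.8 × 2.06 × 14.4 = 4533 J
Total: 5886 + 50424 + 64023 + 344411 + 4533 = 469277 J = 469 kJ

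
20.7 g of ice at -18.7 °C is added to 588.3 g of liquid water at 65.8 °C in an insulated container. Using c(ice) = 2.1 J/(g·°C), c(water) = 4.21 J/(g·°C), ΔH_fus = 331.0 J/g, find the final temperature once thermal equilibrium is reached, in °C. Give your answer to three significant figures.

T_f = 60.6 °C

Heat to bring ice to 0 °C and melt it: q₁ = 20.7×2.1×18.7 + 20.7×331.0 = 7664.6 J
Heat the water can supply cooling to 0 °C: 588.3×4.21×65.8 = 162970 J > q₁, so all ice melts.
Energy balance: 588.3×4.21×(65.8 − T) = 7664.6 + 20.7×4.21×(T − 0)
2476.743(65.8 − T) = 7664.6 + 87.147 T
162970 − 7664.6 = 2563.890 T
T = 155305.4 / 2563.890 = 60.57 °C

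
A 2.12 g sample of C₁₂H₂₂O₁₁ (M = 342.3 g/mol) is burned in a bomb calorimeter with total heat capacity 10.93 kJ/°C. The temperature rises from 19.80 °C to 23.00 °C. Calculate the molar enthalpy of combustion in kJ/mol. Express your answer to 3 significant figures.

ΔH = -5650 kJ/mol

ΔT = 23.00 − 19.80 = 3.20 °C
q_cal = C_cal × ΔT = 10.93 × 3.20 = 34.976 kJ
n = 2.12 / 342.3 = 0.006193 mol
q_rxn = −q_cal = -34.976 kJ
ΔH = -34.976 / 0.006193 = -5648 kJ/mol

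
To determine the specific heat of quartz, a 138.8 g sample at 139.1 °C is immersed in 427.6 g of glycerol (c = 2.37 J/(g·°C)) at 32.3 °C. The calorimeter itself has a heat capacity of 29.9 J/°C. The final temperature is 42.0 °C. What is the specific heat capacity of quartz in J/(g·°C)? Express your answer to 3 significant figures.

c = 0.751 J/(g·°C)

q_gained = (427.6 × 2.37 + 29.9) × (42.0 − 32.3) = 10120 J
q_lost = 138.8 × c × (139.1 − 42.0) = 13477.48 c
Set equal: c = 10120 / 13477.48 = 0.751 J/(g·°C)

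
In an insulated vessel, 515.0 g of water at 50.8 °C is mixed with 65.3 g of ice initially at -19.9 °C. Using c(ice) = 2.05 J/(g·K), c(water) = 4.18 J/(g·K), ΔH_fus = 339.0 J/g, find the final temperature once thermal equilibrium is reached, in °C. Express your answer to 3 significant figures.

T_f = 34.9 °C

Heat to bring ice to 0 °C and melt it: q₁ = 65.3×2.05×19.9 + 65.3×339.0 = 24801 J
Heat the water can supply cooling to 0 °C: 515.0×4.18×50.8 = 109357 J > q₁, so all ice melts.
Energy balance: 515.0×4.18×(50.8 − T) = 24801 + 65.3×4.18×(T − 0)
2152.7(50.8 − T) = 24801 + 272.954 T
109357 − 24801 = 2425.654 T
T = 84556 / 2425.654 = 34.86 °C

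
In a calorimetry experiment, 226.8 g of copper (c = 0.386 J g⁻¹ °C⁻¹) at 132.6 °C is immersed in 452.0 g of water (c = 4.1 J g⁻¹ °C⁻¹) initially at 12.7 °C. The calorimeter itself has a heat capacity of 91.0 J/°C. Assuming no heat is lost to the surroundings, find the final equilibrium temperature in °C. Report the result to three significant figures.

Heat lost by copper = heat gained by water + calorimeter.
(226.8)(0.386)(132.6 − T) = [(452.0)(4.1) + 91.0](T − 12.7)
87.5448 (132.6 − T) = 1944.2 (T − 12.7)
11608 − 87.5448 T = 1944.2 T − 24691
36299 = 2031.7448 T
T = 17.87 °C

T_f = 17.9 °C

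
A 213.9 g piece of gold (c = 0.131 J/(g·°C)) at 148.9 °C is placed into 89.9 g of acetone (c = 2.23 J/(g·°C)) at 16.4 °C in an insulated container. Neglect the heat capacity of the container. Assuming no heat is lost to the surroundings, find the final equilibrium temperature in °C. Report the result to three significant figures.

T_f = 32.6 °C

Heat lost by gold = heat gained by acetone.
(213.9)(0.131)(148.9 − T) = (89.9)(2.23)(T − 16.4)
28.0209 (148.9 − T) = 200.477 (T − 16.4)
4172.3 − 28.0209 T = 200.477 T − 3287.8
7460.1 = 228.4979 T
T = 32.648 °C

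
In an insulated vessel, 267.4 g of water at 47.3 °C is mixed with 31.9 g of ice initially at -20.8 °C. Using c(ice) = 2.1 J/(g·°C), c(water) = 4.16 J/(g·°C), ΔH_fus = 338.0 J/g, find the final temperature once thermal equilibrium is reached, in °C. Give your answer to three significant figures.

T_f = 32.5 °C

Heat to bring ice to 0 °C and melt it: q₁ = 31.9×2.1×20.8 + 31.9×338.0 = 12176 J
Heat the water can supply cooling to 0 °C: 267.4×4.16×47.3 = 52615.8 J > q₁, so all ice melts.
Energy balance: 267.4×4.16×(47.3 − T) = 12176 + 31.9×4.16×(T − 0)
1112.384(47.3 − T) = 12176 + 132.704 T
52615.8 − 12176 = 1245.088 T
T = 40439.8 / 1245.088 = 32.48 °C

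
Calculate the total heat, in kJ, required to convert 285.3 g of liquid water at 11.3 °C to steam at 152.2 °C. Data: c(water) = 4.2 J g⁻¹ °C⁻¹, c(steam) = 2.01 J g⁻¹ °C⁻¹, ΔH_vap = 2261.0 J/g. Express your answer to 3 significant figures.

q1 (heat water 11.3→100.0 °C): 285.3 × 4.2 × 88.7 = 106286 J
q2 (vaporize at 100 °C): 285.3 × 2261.0 = 645063 J
q3 (heat steam 100.0→152.2 °C): 285.3 × 2.01 × 52.2 = 29934 J
Total: 106286 + 645063 + 29934 = 781283 J = 781 kJ

q = 781 kJ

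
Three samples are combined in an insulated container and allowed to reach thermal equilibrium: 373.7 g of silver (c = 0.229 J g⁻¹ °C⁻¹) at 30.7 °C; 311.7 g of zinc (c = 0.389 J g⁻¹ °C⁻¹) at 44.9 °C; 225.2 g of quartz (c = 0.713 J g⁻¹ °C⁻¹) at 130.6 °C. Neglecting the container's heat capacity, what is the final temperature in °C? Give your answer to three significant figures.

T_f = 79.0 °C

Σ mᵢcᵢ(T − Tᵢ) = 0  ⇒  T = Σ mᵢcᵢTᵢ / Σ mᵢcᵢ
Σ mᵢcᵢ = 373.7×0.229 + 311.7×0.389 + 225.2×0.713 = 367.3962
Σ mᵢcᵢTᵢ = 85.5773×30.7 + 121.2513×44.9 + 160.5676×130.6 = 29042
T = 29042 / 367.3962 = 79.048 °C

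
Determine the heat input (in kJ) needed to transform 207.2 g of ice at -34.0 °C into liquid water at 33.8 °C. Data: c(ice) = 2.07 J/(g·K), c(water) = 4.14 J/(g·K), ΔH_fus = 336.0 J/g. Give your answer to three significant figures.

q = 113 kJ

q1 (heat ice -34.0→0.0 °C): 207.2 × 2.07 × 34.0 = 14583 J
q2 (melt at 0 °C): 207.2 × 336.0 = 69619 J
q3 (heat water 0.0→33.8 °C): 207.2 × 4.14 × 33.8 = 28994 J
Total: 14583 + 69619 + 28994 = 113196 J = 113 kJ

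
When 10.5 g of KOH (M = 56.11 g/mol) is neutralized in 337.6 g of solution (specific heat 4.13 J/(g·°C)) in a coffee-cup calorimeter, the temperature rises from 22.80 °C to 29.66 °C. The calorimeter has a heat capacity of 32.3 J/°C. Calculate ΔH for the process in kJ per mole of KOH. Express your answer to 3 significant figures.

ΔH = -52.3 kJ/mol

|ΔT| = |29.66 − 22.80| = 6.86 °C
|q_surr| = (337.6 × 4.13 + 32.3) × 6.86 = 1426.588 × 6.86 = 9786 J
n(KOH) = 10.5 / 56.11 = 0.1871 mol
Temperature rose, so q_rxn = −|q_surr| = -9.786 kJ
ΔH = q_rxn / n = -52.30 kJ/mol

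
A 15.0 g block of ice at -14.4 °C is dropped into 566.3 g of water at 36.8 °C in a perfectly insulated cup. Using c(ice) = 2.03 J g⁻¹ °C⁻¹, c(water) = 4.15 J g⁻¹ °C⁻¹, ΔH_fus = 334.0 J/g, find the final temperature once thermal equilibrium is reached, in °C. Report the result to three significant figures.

T_f = 33.6 °C

Heat to bring ice to 0 °C and melt it: q₁ = 15.0×2.03×14.4 + 15.0×334.0 = 5448.5 J
Heat the water can supply cooling to 0 °C: 566.3×4.15×36.8 = 86485.3 J > q₁, so all ice melts.
Energy balance: 566.3×4.15×(36.8 − T) = 5448.5 + 15.0×4.15×(T − 0)
2350.145(36.8 − T) = 5448.5 + 62.25 T
86485.3 − 5448.5 = 2412.395 T
T = 81036.8 / 2412.395 = 33.59 °C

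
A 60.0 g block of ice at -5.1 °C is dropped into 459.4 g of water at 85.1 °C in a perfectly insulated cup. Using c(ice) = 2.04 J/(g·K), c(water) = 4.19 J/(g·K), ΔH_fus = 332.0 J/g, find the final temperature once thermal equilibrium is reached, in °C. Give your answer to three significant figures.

T_f = 65.8 °C

Heat to bring ice to 0 °C and melt it: q₁ = 60.0×2.04×5.1 + 60.0×332.0 = 20544 J
Heat the water can supply cooling to 0 °C: 459.4×4.19×85.1 = 163808 J > q₁, so all ice melts.
Energy balance: 459.4×4.19×(85.1 − T) = 20544 + 60.0×4.19×(T − 0)
1924.886(85.1 − T) = 20544 + 251.4 T
163808 − 20544 = 2176.286 T
T = 143264 / 2176.286 = 65.83 °C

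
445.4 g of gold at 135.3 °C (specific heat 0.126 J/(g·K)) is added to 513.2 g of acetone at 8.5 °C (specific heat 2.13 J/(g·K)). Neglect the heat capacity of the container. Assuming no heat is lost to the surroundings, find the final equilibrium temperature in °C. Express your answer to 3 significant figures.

T_f = 14.7 °C

Heat lost by gold = heat gained by acetone.
(445.4)(0.126)(135.3 − T) = (513.2)(2.13)(T − 8.5)
56.1204 (135.3 − T) = 1093.116 (T − 8.5)
7593.1 − 56.1204 T = 1093.116 T − 9291.5
16884.6 = 1149.2364 T
T = 14.69 °C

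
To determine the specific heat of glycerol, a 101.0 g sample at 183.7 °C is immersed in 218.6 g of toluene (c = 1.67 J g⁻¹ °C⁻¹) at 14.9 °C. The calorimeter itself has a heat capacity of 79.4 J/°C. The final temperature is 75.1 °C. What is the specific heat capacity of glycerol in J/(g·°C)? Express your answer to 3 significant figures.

c = 2.44 J/(g·°C)

q_gained = (218.6 × 1.67 + 79.4) × (75.1 − 14.9) = 26760 J
q_lost = 101.0 × c × (183.7 − 75.1) = 10968.6 c
Set equal: c = 26760 / 10968.6 = 2.44 J/(g·°C)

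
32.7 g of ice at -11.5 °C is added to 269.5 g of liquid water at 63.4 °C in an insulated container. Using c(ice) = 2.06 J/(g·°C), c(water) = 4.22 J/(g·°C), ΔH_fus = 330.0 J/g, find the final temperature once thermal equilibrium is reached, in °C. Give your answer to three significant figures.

T_f = 47.5 °C

Heat to bring ice to 0 °C and melt it: q₁ = 32.7×2.06×11.5 + 32.7×330.0 = 11566 J
Heat the water can supply cooling to 0 °C: 269.5×4.22×63.4 = 72104.2 J > q₁, so all ice melts.
Energy balance: 269.5×4.22×(63.4 − T) = 11566 + 32.7×4.22×(T − 0)
1137.29(63.4 − T) = 11566 + 137.994 T
72104.2 − 11566 = 1275.284 T
T = 60538.2 / 1275.284 = 47.47 °C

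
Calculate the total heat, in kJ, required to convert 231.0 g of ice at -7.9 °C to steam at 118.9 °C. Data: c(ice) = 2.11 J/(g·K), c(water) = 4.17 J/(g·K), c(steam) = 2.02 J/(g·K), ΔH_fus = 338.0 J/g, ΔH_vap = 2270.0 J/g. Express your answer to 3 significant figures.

q = 711 kJ

q1 (heat ice -7.9→0.0 °C): 231.0 × 2.11 × 7.9 = 3851 J
q2 (melt at 0 °C): 231.0 × 338.0 = 78078 J
q3 (heat water 0.0→100.0 °C): 231.0 × 4.17 × 100.0 = 96327 J
q4 (vaporize at 100 °C): 231.0 × 2270.0 = 524370 J
q5 (heat steam 100.0→118.9 °C): 231.0 × 2.02 × 18.9 = 8819 J
Total: 3851 + 78078 + 96327 + 524370 + 8819 = 711445 J = 711 kJ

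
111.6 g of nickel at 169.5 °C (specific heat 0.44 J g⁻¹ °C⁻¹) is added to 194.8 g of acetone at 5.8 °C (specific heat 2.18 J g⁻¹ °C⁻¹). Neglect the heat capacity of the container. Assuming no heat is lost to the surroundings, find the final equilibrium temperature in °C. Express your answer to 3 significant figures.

Heat lost by nickel = heat gained by acetone.
(111.6)(0.44)(169.5 − T) = (194.8)(2.18)(T − 5.8)
49.104 (169.5 − T) = 424.664 (T − 5.8)
8323.1 − 49.104 T = 424.664 T − 2463.1
10786.2 = 473.768 T
T = 22.77 °C

T_f = 22.8 °C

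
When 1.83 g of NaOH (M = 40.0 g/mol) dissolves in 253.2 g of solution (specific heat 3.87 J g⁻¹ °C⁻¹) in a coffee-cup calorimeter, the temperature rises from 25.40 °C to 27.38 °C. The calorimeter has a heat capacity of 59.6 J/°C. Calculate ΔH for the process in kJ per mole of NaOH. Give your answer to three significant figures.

|ΔT| = |27.38 − 25.40| = 1.98 °C
|q_surr| = (253.2 × 3.87 + 59.6) × 1.98 = 1039.484 × 1.98 = 2058 J
n(NaOH) = 1.83 / 40.0 = 0.04575 mol
Temperature rose, so q_rxn = −|q_surr| = -2.058 kJ
ΔH = q_rxn / n = -44.98 kJ/mol

ΔH = -45.0 kJ/mol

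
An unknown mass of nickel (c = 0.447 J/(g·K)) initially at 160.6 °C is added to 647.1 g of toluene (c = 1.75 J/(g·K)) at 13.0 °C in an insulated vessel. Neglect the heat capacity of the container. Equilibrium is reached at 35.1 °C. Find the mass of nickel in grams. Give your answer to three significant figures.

m = 446 g

q_gained = (647.1 × 1.75) × (35.1 − 13.0) = 25030 J
q_lost = m × 0.447 × (160.6 − 35.1) = 56.0985 m
m = 25030 / 56.0985 = 446 g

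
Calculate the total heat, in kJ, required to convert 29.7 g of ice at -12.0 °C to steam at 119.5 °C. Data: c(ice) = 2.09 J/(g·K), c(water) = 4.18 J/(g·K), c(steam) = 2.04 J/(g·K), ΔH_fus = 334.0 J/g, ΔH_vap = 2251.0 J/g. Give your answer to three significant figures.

q1 (heat ice -12.0→0.0 °C): 29.7 × 2.09 × 12.0 = 745 J
q2 (melt at 0 °C): 29.7 × 334.0 = 9920 J
q3 (heat water 0.0→100.0 °C): 29.7 × 4.18 × 100.0 = 12415 J
q4 (vaporize at 100 °C): 29.7 × 2251.0 = 66855 J
q5 (heat steam 100.0→119.5 °C): 29.7 × 2.04 × 19.5 = 1181 J
Total: 745 + 9920 + 12415 + 66855 + 1181 = 91116 J = 91.1 kJ

q = 91.1 kJ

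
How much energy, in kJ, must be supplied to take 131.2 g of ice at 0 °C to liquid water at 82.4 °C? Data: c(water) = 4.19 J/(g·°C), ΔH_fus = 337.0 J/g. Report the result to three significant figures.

q = 89.5 kJ

q1 (melt at 0 °C): 131.2 × 337.0 = 44214 J
q2 (heat water 0.0→82.4 °C): 131.2 × 4.19 × 82.4 = 45298 J
Total: 44214 + 45298 = 89512 J = 89.5 kJ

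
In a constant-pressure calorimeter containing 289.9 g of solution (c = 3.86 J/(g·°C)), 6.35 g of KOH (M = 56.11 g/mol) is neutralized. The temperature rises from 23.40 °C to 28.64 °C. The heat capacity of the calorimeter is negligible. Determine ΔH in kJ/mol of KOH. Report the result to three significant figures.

|ΔT| = |28.64 − 23.40| = 5.24 °C
|q_surr| = (289.9 × 3.86) × 5.24 = 1119.014 × 5.24 = 5864 J
n(KOH) = 6.35 / 56.11 = 0.1132 mol
Temperature rose, so q_rxn = −|q_surr| = -5.864 kJ
ΔH = q_rxn / n = -51.80 kJ/mol

ΔH = -51.8 kJ/mol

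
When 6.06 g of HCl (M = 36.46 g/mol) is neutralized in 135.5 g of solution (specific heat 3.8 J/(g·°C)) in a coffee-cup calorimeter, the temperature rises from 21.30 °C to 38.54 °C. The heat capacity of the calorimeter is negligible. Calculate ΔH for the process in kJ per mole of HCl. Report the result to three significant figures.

ΔH = -53.4 kJ/mol

|ΔT| = |38.54 − 21.30| = 17.24 °C
|q_surr| = (135.5 × 3.8) × 17.24 = 514.9 × 17.24 = 8877 J
n(HCl) = 6.06 / 36.46 = 0.1662 mol
Temperature rose, so q_rxn = −|q_surr| = -8.877 kJ
ΔH = q_rxn / n = -53.41 kJ/mol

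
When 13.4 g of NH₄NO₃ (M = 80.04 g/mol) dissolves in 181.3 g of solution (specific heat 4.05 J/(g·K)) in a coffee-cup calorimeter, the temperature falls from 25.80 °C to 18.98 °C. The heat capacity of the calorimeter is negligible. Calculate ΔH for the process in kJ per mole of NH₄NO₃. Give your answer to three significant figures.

|ΔT| = |18.98 − 25.80| = 6.82 °C
|q_surr| = (181.3 × 4.05) × 6.82 = 734.265 × 6.82 = 5008 J
n(NH₄NO₃) = 13.4 / 80.04 = 0.1674 mol
Temperature fell, so q_rxn = +|q_surr| = 5.008 kJ
ΔH = q_rxn / n = 29.92 kJ/mol

ΔH = 29.9 kJ/mol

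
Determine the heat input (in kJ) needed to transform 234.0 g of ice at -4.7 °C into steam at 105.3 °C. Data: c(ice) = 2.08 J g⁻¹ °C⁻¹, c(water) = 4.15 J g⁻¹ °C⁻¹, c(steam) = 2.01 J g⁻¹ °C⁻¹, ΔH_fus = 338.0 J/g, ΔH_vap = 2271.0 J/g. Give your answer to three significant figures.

q = 712 kJ

q1 (heat ice -4.7→0.0 °C): 234.0 × 2.08 × 4.7 = 2288 J
q2 (melt at 0 °C): 234.0 × 338.0 = 79092 J
q3 (heat water 0.0→100.0 °C): 234.0 × 4.15 × 100.0 = 97110 J
q4 (vaporize at 100 °C): 234.0 × 2271.0 = 531414 J
q5 (heat steam 100.0→105.3 °C): 234.0 × 2.01 × 5.3 = 2493 J
Total: 2288 + 79092 + 97110 + 531414 + 2493 = 712397 J = 712 kJ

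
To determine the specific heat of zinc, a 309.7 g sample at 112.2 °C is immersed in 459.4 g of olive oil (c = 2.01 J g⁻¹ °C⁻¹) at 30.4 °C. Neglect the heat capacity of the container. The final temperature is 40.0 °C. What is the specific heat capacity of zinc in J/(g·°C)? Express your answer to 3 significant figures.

c = 0.396 J/(g·°C)

q_gained = (459.4 × 2.01) × (40.0 − 30.4) = 8865 J
q_lost = 309.7 × c × (112.2 − 40.0) = 22360.34 c
Set equal: c = 8865 / 22360.34 = 0.396 J/(g·°C)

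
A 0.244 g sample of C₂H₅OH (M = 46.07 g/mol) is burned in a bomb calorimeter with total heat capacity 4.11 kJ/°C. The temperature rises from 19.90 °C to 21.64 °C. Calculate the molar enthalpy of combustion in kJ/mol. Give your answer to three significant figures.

ΔT = 21.64 − 19.90 = 1.74 °C
q_cal = C_cal × ΔT = 4.11 × 1.74 = 7.1514 kJ
n = 0.244 / 46.07 = 0.005296 mol
q_rxn = −q_cal = -7.1514 kJ
ΔH = -7.1514 / 0.005296 = -1350 kJ/mol

ΔH = -1350 kJ/mol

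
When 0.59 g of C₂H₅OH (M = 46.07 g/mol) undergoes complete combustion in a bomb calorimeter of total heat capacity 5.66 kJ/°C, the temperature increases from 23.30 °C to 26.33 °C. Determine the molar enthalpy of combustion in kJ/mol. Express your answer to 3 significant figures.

ΔH = -1340 kJ/mol

ΔT = 26.33 − 23.30 = 3.03 °C
q_cal = C_cal × ΔT = 5.66 × 3.03 = 17.1498 kJ
n = 0.59 / 46.07 = 0.01281 mol
q_rxn = −q_cal = -17.1498 kJ
ΔH = -17.1498 / 0.01281 = -1339 kJ/mol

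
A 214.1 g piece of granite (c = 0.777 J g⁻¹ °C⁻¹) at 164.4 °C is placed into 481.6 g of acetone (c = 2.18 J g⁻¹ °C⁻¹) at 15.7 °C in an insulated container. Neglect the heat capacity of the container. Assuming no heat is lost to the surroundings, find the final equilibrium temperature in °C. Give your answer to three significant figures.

T_f = 36.0 °C

Heat lost by granite = heat gained by acetone.
(214.1)(0.777)(164.4 − T) = (481.6)(2.18)(T − 15.7)
166.3557 (164.4 − T) = 1049.888 (T − 15.7)
27349 − 166.3557 T = 1049.888 T − 16483
43832 = 1216.2437 T
T = 36.04 °C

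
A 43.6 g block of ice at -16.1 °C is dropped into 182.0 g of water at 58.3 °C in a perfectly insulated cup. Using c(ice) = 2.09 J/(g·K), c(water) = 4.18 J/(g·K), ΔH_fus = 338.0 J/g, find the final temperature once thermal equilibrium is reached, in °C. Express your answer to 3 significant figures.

Heat to bring ice to 0 °C and melt it: q₁ = 43.6×2.09×16.1 + 43.6×338.0 = 16204 J
Heat the water can supply cooling to 0 °C: 182.0×4.18×58.3 = 44352.3 J > q₁, so all ice melts.
Energy balance: 182.0×4.18×(58.3 − T) = 16204 + 43.6×4.18×(T − 0)
760.76(58.3 − T) = 16204 + 182.248 T
44352.3 − 16204 = 943.008 T
T = 28148.3 / 943.008 = 29.849 °C

T_f = 29.8 °C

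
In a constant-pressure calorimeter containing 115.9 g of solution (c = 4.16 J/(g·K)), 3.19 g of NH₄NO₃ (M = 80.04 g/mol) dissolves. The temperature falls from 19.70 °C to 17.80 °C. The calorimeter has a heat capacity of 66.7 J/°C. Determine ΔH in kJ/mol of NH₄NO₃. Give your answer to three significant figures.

ΔH = 26.2 kJ/mol

|ΔT| = |17.80 − 19.70| = 1.90 °C
|q_surr| = (115.9 × 4.16 + 66.7) × 1.90 = 548.844 × 1.90 = 1043 J
n(NH₄NO₃) = 3.19 / 80.04 = 0.03986 mol
Temperature fell, so q_rxn = +|q_surr| = 1.043 kJ
ΔH = q_rxn / n = 26.17 kJ/mol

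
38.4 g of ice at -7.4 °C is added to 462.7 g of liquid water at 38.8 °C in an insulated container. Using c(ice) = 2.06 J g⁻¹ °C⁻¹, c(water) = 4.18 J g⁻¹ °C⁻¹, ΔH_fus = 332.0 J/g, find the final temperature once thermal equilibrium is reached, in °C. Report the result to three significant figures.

Heat to bring ice to 0 °C and melt it: q₁ = 38.4×2.06×7.4 + 38.4×332.0 = 13334 J
Heat the water can supply cooling to 0 °C: 462.7×4.18×38.8 = 75042.5 J > q₁, so all ice melts.
Energy balance: 462.7×4.18×(38.8 − T) = 13334 + 38.4×4.18×(T − 0)
1934.086(38.8 − T) = 13334 + 160.512 T
75042.5 − 13334 = 2094.598 T
T = 61708.5 / 2094.598 = 29.46 °C

T_f = 29.5 °C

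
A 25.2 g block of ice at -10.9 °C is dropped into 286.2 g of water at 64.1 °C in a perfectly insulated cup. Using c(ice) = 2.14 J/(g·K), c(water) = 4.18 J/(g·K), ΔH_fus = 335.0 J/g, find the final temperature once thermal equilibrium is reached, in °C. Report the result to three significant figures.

Heat to bring ice to 0 °C and melt it: q₁ = 25.2×2.14×10.9 + 25.2×335.0 = 9029.8 J
Heat the water can supply cooling to 0 °C: 286.2×4.18×64.1 = 76683.9 J > q₁, so all ice melts.
Energy balance: 286.2×4.18×(64.1 − T) = 9029.8 + 25.2×4.18×(T − 0)
1196.316(64.1 − T) = 9029.8 + 105.336 T
76683.9 − 9029.8 = 1301.652 T
T = 67654.1 / 1301.652 = 51.98 °C

T_f = 52.0 °C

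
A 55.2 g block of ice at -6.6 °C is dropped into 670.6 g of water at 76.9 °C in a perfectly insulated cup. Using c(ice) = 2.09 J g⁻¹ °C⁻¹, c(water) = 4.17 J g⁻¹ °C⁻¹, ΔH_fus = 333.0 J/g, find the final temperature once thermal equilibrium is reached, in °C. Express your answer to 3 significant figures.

Heat to bring ice to 0 °C and melt it: q₁ = 55.2×2.09×6.6 + 55.2×333.0 = 19143 J
Heat the water can supply cooling to 0 °C: 670.6×4.17×76.9 = 215043 J > q₁, so all ice melts.
Energy balance: 670.6×4.17×(76.9 − T) = 19143 + 55.2×4.17×(T − 0)
2796.402(76.9 − T) = 19143 + 230.184 T
215043 − 19143 = 3026.586 T
T = 195900 / 3026.586 = 64.73 °C

T_f = 64.7 °C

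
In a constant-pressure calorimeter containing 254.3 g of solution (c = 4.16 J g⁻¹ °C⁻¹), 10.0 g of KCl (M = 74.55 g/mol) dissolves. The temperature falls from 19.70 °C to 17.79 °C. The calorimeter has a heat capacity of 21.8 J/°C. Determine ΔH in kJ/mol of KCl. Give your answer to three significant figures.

|ΔT| = |17.79 − 19.70| = 1.91 °C
|q_surr| = (254.3 × 4.16 + 21.8) × 1.91 = 1079.688 × 1.91 = 2062 J
n(KCl) = 10.0 / 74.55 = 0.1341 mol
Temperature fell, so q_rxn = +|q_surr| = 2.062 kJ
ΔH = q_rxn / n = 15.38 kJ/mol

ΔH = 15.4 kJ/mol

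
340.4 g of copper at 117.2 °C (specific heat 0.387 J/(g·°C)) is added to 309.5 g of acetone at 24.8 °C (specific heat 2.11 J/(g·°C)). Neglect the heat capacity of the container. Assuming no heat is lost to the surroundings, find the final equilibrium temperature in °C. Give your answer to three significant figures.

T_f = 40.3 °C

Heat lost by copper = heat gained by acetone.
(340.4)(0.387)(117.2 − T) = (309.5)(2.11)(T − 24.8)
131.7348 (117.2 − T) = 653.045 (T − 24.8)
15439 − 131.7348 T = 653.045 T − 16196
31635 = 784.7798 T
T = 40.31 °C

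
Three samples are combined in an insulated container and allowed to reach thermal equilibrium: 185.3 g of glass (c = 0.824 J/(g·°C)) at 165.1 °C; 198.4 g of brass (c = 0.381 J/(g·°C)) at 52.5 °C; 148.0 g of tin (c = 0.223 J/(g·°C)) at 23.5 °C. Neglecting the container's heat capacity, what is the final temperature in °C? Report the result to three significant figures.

T_f = 115 °C

Σ mᵢcᵢ(T − Tᵢ) = 0  ⇒  T = Σ mᵢcᵢTᵢ / Σ mᵢcᵢ
Σ mᵢcᵢ = 185.3×0.824 + 198.4×0.381 + 148.0×0.223 = 261.2816
Σ mᵢcᵢTᵢ = 152.6872×165.1 + 75.5904×52.5 + 33.004×23.5 = 29953
T = 29953 / 261.2816 = 114.6 °C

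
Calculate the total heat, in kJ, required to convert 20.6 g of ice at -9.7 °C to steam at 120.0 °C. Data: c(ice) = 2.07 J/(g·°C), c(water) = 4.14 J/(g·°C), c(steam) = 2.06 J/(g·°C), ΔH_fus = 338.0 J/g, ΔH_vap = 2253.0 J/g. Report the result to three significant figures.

q = 63.2 kJ

q1 (heat ice -9.7→0.0 °C): 20.6 × 2.07 × 9.7 = 414 J
q2 (melt at 0 °C): 20.6 × 338.0 = 6963 J
q3 (heat water 0.0→100.0 °C): 20.6 × 4.14 × 100.0 = 8528 J
q4 (vaporize at 100 °C): 20.6 × 2253.0 = 46412 J
q5 (heat steam 100.0→120.0 °C): 20.6 × 2.06 × 20.0 = 849 J
Total: 414 + 6963 + 8528 + 46412 + 849 = 63166 J = 63.2 kJ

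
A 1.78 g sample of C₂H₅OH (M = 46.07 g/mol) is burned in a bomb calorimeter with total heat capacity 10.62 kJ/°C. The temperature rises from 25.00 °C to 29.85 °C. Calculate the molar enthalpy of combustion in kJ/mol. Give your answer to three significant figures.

ΔT = 29.85 − 25.00 = 4.85 °C
q_cal = C_cal × ΔT = 10.62 × 4.85 = 51.507 kJ
n = 1.78 / 46.07 = 0.03864 mol
q_rxn = −q_cal = -51.507 kJ
ΔH = -51.507 / 0.03864 = -1333 kJ/mol

ΔH = -1330 kJ/mol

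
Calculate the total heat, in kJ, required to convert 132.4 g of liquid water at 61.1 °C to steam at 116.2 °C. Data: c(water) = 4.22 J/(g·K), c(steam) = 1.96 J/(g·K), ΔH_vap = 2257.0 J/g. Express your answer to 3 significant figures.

q = 325 kJ

q1 (heat water 61.1→100.0 °C): 132.4 × 4.22 × 38.9 = 21735 J
q2 (vaporize at 100 °C): 132.4 × 2257.0 = 298827 J
q3 (heat steam 100.0→116.2 °C): 132.4 × 1.96 × 16.2 = 4204 J
Total: 21735 + 298827 + 4204 = 324766 J = 325 kJ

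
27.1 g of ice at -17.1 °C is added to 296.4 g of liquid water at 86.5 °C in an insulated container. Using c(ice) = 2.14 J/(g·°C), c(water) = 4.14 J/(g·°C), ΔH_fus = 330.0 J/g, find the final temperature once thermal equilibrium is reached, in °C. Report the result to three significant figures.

Heat to bring ice to 0 °C and melt it: q₁ = 27.1×2.14×17.1 + 27.1×330.0 = 9934.7 J
Heat the water can supply cooling to 0 °C: 296.4×4.14×86.5 = 106144 J > q₁, so all ice melts.
Energy balance: 296.4×4.14×(86.5 − T) = 9934.7 + 27.1×4.14×(T − 0)
1227.096(86.5 − T) = 9934.7 + 112.194 T
106144 − 9934.7 = 1339.290 T
T = 96209.3 / 1339.290 = 71.84 °C

T_f = 71.8 °C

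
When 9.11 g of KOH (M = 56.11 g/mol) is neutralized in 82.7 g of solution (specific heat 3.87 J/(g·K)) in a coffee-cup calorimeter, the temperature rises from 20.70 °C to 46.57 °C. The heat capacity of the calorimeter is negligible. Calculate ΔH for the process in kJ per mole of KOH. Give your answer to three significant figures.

|ΔT| = |46.57 − 20.70| = 25.87 °C
|q_surr| = (82.7 × 3.87) × 25.87 = 320.049 × 25.87 = 8280 J
n(KOH) = 9.11 / 56.11 = 0.1624 mol
Temperature rose, so q_rxn = −|q_surr| = -8.280 kJ
ΔH = q_rxn / n = -50.99 kJ/mol

ΔH = -51.0 kJ/mol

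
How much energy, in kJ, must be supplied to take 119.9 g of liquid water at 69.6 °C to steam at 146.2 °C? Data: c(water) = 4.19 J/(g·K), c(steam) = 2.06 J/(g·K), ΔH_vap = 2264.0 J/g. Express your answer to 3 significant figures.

q1 (heat water 69.6→100.0 °C): 119.9 × 4.19 × 30.4 = 15272 J
q2 (vaporize at 100 °C): 119.9 × 2264.0 = 271454 J
q3 (heat steam 100.0→146.2 °C): 119.9 × 2.06 × 46.2 = 11411 J
Total: 15272 + 271454 + 11411 = 298137 J = 298 kJ

q = 298 kJ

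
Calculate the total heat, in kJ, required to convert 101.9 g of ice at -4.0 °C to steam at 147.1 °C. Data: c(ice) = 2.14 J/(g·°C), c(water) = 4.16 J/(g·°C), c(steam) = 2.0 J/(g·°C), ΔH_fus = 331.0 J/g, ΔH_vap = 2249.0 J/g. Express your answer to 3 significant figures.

q1 (heat ice -4.0→0.0 °C): 101.9 × 2.14 × 4.0 = 872 J
q2 (melt at 0 °C): 101.9 × 331.0 = 33729 J
q3 (heat water 0.0→100.0 °C): 101.9 × 4.16 × 100.0 = 42390 J
q4 (vaporize at 100 °C): 101.9 × 2249.0 = 229173 J
q5 (heat steam 100.0→147.1 °C): 101.9 × 2.0 × 47.1 = 9599 J
Total: 872 + 33729 + 42390 + 229173 + 9599 = 315763 J = 316 kJ

q = 316 kJ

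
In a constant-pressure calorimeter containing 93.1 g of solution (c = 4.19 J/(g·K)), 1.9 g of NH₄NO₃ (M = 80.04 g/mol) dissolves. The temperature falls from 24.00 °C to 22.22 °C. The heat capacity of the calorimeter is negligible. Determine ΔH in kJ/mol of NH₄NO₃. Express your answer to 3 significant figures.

ΔH = 29.3 kJ/mol

|ΔT| = |22.22 − 24.00| = 1.78 °C
|q_surr| = (93.1 × 4.19) × 1.78 = 390.089 × 1.78 = 694.4 J
n(NH₄NO₃) = 1.9 / 80.04 = 0.02374 mol
Temperature fell, so q_rxn = +|q_surr| = 0.6944 kJ
ΔH = q_rxn / n = 29.25 kJ/mol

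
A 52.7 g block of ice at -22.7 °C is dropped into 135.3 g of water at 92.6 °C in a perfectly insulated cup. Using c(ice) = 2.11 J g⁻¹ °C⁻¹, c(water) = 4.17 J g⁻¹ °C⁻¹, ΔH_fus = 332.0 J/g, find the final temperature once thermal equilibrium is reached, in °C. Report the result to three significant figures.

Heat to bring ice to 0 °C and melt it: q₁ = 52.7×2.11×22.7 + 52.7×332.0 = 20021 J
Heat the water can supply cooling to 0 °C: 135.3×4.17×92.6 = 52245.0 J > q₁, so all ice melts.
Energy balance: 135.3×4.17×(92.6 − T) = 20021 + 52.7×4.17×(T − 0)
564.201(92.6 − T) = 20021 + 219.759 T
52245.0 − 20021 = 783.960 T
T = 32224.0 / 783.960 = 41.10 °C

T_f = 41.1 °C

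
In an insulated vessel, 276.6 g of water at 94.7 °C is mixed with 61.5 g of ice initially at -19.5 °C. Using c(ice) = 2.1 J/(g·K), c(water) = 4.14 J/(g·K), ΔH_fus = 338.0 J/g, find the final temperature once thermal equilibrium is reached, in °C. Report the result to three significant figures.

T_f = 60.8 °C

Heat to bring ice to 0 °C and melt it: q₁ = 61.5×2.1×19.5 + 61.5×338.0 = 23305 J
Heat the water can supply cooling to 0 °C: 276.6×4.14×94.7 = 108443 J > q₁, so all ice melts.
Energy balance: 276.6×4.14×(94.7 − T) = 23305 + 61.5×4.14×(T − 0)
1145.124(94.7 − T) = 23305 + 254.61 T
108443 − 23305 = 1399.734 T
T = 85138 / 1399.734 = 60.82 °C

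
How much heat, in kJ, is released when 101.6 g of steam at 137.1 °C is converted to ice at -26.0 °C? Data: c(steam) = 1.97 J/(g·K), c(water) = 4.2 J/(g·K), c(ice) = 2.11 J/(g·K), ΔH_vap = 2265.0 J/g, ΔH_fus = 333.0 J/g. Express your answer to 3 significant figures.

q = 320 kJ

q1 (cool steam 137.1→100 °C): 101.6 × 1.97 × 37.1 = 7426 J
q2 (condense at 100 °C): 101.6 × 2265.0 = 230124 J
q3 (cool water 100→0 °C): 101.6 × 4.2 × 100.0 = 42672 J
q4 (freeze at 0 °C): 101.6 × 333.0 = 33833 J
q5 (cool ice 0→-26.0 °C): 101.6 × 2.11 × 26.0 = 5574 J
Total: 7426 + 230124 + 42672 + 33833 + 5574 = 319629 J = 320 kJ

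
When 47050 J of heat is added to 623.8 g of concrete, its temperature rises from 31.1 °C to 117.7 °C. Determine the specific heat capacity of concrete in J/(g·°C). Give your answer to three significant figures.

c = 0.871 J/(g·°C)

c = q / (m ΔT) = 47050 / (623.8 × 86.6)
c = 47050 / 54021.08 = 0.871 J/(g·°C)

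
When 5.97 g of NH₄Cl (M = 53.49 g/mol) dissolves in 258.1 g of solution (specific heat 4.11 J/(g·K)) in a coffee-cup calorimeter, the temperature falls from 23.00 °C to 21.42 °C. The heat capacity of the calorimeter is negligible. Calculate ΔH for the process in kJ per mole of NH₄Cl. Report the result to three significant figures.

ΔH = 15.0 kJ/mol

|ΔT| = |21.42 − 23.00| = 1.58 °C
|q_surr| = (258.1 × 4.11) × 1.58 = 1060.791 × 1.58 = 1676 J
n(NH₄Cl) = 5.97 / 53.49 = 0.1116 mol
Temperature fell, so q_rxn = +|q_surr| = 1.676 kJ
ΔH = q_rxn / n = 15.02 kJ/mol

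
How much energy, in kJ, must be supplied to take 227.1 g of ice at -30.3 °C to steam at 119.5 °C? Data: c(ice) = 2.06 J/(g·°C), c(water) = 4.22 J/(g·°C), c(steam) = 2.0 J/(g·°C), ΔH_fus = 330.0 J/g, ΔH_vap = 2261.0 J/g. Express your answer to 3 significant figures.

q = 707 kJ

q1 (heat ice -30.3→0.0 °C): 227.1 × 2.06 × 30.3 = 14175 J
q2 (melt at 0 °C): 227.1 × 330.0 = 74943 J
q3 (heat water 0.0→100.0 °C): 227.1 × 4.22 × 100.0 = 95836 J
q4 (vaporize at 100 °C): 227.1 × 2261.0 = 513473 J
q5 (heat steam 100.0→119.5 °C): 227.1 × 2.0 × 19.5 = 8857 J
Total: 14175 + 74943 + 95836 + 513473 + 8857 = 707284 J = 707 kJ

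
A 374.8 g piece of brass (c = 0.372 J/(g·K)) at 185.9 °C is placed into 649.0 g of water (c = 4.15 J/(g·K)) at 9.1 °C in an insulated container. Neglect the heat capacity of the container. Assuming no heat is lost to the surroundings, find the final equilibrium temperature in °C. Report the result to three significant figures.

T_f = 17.8 °C

Heat lost by brass = heat gained by water.
(374.8)(0.372)(185.9 − T) = (649.0)(4.15)(T − 9.1)
139.4256 (185.9 − T) = 2693.35 (T − 9.1)
25919 − 139.4256 T = 2693.35 T − 24509
50428 = 2832.7756 T
T = 17.80 °C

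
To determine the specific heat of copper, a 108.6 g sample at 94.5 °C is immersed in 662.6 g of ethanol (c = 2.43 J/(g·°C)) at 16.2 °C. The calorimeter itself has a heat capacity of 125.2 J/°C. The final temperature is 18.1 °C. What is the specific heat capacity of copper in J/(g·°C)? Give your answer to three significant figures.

c = 0.397 J/(g·°C)

q_gained = (662.6 × 2.43 + 125.2) × (18.1 − 16.2) = 3297 J
q_lost = 108.6 × c × (94.5 − 18.1) = 8297.04 c
Set equal: c = 3297 / 8297.04 = 0.397 J/(g·°C)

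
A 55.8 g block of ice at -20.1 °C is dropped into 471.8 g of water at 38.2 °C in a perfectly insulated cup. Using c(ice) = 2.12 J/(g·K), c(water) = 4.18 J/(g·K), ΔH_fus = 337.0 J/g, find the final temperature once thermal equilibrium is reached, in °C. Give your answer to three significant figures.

Heat to bring ice to 0 °C and melt it: q₁ = 55.8×2.12×20.1 + 55.8×337.0 = 21182 J
Heat the water can supply cooling to 0 °C: 471.8×4.18×38.2 = 75335.1 J > q₁, so all ice melts.
Energy balance: 471.8×4.18×(38.2 − T) = 21182 + 55.8×4.18×(T − 0)
1972.124(38.2 − T) = 21182 + 233.244 T
75335.1 − 21182 = 2205.368 T
T = 54153.1 / 2205.368 = 24.56 °C

T_f = 24.6 °C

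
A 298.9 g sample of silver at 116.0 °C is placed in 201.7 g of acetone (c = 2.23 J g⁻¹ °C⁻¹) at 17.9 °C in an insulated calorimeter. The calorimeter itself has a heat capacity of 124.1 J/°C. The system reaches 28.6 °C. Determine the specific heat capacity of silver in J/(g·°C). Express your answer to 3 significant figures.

q_gained = (201.7 × 2.23 + 124.1) × (28.6 − 17.9) = 6141 J
q_lost = 298.9 × c × (116.0 − 28.6) = 26123.86 c
Set equal: c = 6141 / 26123.86 = 0.235 J/(g·°C)

c = 0.235 J/(g·°C)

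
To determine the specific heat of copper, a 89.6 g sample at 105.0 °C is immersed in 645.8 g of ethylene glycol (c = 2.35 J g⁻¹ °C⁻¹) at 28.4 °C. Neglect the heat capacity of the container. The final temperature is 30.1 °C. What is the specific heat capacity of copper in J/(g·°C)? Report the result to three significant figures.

c = 0.384 J/(g·°C)

q_gained = (645.8 × 2.35) × (30.1 − 28.4) = 2580 J
q_lost = 89.6 × c × (105.0 − 30.1) = 6711.04 c
Set equal: c = 2580 / 6711.04 = 0.384 J/(g·°C)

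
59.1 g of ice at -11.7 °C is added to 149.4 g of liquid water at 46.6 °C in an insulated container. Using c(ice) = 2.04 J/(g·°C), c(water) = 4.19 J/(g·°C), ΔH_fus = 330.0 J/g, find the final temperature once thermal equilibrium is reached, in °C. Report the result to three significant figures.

T_f = 9.45 °C

Heat to bring ice to 0 °C and melt it: q₁ = 59.1×2.04×11.7 + 59.1×330.0 = 20914 J
Heat the water can supply cooling to 0 °C: 149.4×4.19×46.6 = 29170.9 J > q₁, so all ice melts.
Energy balance: 149.4×4.19×(46.6 − T) = 20914 + 59.1×4.19×(T − 0)
625.986(46.6 − T) = 20914 + 247.629 T
29170.9 − 20914 = 873.615 T
T = 8256.9 / 873.615 = 9.451 °C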